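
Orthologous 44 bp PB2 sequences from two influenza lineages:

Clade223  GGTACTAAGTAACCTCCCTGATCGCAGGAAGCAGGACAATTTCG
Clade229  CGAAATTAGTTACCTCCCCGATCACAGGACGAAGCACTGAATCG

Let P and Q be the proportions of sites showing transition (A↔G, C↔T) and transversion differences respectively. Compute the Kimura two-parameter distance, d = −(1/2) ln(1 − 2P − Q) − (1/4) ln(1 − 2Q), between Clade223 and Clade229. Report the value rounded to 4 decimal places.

Differing sites — 1:G/C (Tv); 3:T/A (Tv); 5:C/A (Tv); 7:A/T (Tv); 11:A/T (Tv); 19:T/C (Ti); 24:G/A (Ti); 30:A/C (Tv); 32:C/A (Tv); 35:G/C (Tv); 38:A/T (Tv); 39:A/G (Ti); 40:T/A (Tv); 41:T/A (Tv).
Of the 14 differences, 3 transitions and 11 transversions over 44 sites: P = 3/44 = 0.068182, Q = 11/44 = 0.250000.
d = −0.5·ln(0.613636) − 0.25·ln(0.500000) = −0.5·(-0.488353) − 0.25·(-0.693147) = 0.4175.

0.4175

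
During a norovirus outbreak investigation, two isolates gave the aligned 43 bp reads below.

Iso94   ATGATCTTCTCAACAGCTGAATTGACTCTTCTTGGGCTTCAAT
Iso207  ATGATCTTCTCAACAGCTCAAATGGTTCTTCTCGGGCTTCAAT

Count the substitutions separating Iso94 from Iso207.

5

Differing sites — 19:G/C; 22:T/A; 25:A/G; 26:C/T; 33:T/C.
That gives 5 mismatches out of 43 aligned sites, so the Hamming distance is 5.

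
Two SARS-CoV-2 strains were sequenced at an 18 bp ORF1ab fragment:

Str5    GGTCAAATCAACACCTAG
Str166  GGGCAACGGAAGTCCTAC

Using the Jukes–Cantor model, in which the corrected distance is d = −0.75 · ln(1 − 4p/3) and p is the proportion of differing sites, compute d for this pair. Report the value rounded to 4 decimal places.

Differing sites — 3:T/G; 7:A/C; 8:T/G; 9:C/G; 12:C/G; 13:A/T; 18:G/C.
p = 7/18 = 0.388889.
d = −0.75 · ln(1 − (4/3)·0.388889) = −0.75 · ln(0.481481) = −0.75 · (-0.730889) = 0.5482.

0.5482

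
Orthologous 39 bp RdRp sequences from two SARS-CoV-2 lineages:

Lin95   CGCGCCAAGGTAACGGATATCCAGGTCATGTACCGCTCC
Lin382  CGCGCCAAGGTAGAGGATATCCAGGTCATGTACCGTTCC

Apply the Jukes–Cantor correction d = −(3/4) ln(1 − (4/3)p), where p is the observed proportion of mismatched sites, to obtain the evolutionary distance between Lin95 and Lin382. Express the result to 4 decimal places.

Mismatches occur at site 13 (A↔G), site 14 (C↔A), site 36 (C↔T).
p = 3/39 = 0.076923.
d = −0.75 · ln(1 − (4/3)·0.076923) = −0.75 · ln(0.897436) = −0.75 · (-0.108213) = 0.0812.

0.0812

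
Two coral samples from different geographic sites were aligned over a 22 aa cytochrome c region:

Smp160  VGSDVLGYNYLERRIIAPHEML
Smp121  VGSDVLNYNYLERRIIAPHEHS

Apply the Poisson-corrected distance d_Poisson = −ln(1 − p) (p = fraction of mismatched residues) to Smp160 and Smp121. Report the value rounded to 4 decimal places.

0.1466

Mismatches occur at site 7 (G↔N), site 21 (M↔H), site 22 (L↔S).
p = 3/22 = 0.136364.
d = −ln(1 − 0.136364) = −ln(0.863636) = 0.1466.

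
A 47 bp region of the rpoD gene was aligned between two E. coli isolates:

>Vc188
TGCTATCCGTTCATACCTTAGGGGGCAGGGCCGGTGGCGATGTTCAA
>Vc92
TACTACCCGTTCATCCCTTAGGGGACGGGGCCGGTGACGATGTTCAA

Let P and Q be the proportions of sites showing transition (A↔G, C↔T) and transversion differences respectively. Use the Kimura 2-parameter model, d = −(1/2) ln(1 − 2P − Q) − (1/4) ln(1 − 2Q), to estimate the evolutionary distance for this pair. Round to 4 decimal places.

Mismatches occur at site 2 (G→A, transition), site 6 (T→C, transition), site 15 (A→C, transversion), site 25 (G→A, transition), site 27 (A→G, transition), site 37 (G→A, transition).
Of the 6 differences, 5 transitions and 1 transversion over 47 sites: P = 5/47 = 0.106383, Q = 1/47 = 0.021277.
d = −0.5·ln(0.765957) − 0.25·ln(0.957446) = −0.5·(-0.266629) − 0.25·(-0.043486) = 0.1442.

0.1442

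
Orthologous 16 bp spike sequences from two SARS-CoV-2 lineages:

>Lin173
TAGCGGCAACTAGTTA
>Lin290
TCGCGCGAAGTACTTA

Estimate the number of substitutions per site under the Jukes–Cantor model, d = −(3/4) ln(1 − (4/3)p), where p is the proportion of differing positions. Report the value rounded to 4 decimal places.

0.4042

Mismatches occur at site 2 (A→C), site 6 (G→C), site 7 (C→G), site 10 (C→G), site 13 (G→C).
p = 5/16 = 0.312500.
d = −0.75 · ln(1 − (4/3)·0.312500) = −0.75 · ln(0.583333) = −0.75 · (-0.538997) = 0.4042.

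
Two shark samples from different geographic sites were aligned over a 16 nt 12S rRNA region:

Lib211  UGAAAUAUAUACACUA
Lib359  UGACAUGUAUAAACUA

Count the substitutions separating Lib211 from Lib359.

3

The sequences differ at positions 4 (A/C), 7 (A/G), 12 (C/A).
That gives 3 mismatches out of 16 aligned sites, so the Hamming distance is 3.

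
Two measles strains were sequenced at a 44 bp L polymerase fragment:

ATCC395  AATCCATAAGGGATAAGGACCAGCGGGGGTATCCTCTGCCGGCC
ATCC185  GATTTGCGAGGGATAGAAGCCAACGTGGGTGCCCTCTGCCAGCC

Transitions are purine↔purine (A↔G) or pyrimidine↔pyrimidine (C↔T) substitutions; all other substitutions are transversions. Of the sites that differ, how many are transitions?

The sequences differ at positions 1 (A/G, transition), 4 (C/T, transition), 5 (C/T, transition), 6 (A/G, transition), 7 (T/C, transition), 8 (A/G, transition), 16 (A/G, transition), 17 (G/A, transition), 18 (G/A, transition), 19 (A/G, transition), 23 (G/A, transition), 26 (G/T, transversion), 31 (A/G, transition), 32 (T/C, transition), 41 (G/A, transition).
Of the 15 differences, 14 transitions and 1 transversion, so the answer is 14.

14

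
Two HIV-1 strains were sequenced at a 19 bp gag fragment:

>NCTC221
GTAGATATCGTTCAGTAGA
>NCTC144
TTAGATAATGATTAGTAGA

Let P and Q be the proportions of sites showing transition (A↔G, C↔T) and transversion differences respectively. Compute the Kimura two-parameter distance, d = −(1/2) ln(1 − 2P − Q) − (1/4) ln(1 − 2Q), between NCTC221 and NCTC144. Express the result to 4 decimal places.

Differing sites — 1:G/T (Tv); 8:T/A (Tv); 9:C/T (Ti); 11:T/A (Tv); 13:C/T (Ti).
Of the 5 differences, 2 transitions and 3 transversions over 19 sites: P = 2/19 = 0.105263, Q = 3/19 = 0.157895.
d = −0.5·ln(0.631579) − 0.25·ln(0.684210) = −0.5·(-0.459532) − 0.25·(-0.379490) = 0.3246.

0.3246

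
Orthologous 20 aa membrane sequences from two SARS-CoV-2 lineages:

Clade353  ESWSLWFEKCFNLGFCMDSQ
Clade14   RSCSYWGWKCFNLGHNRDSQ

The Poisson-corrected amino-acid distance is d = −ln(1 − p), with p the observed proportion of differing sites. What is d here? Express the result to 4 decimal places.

Mismatches occur at site 1 (E/R), site 3 (W/C), site 5 (L/Y), site 7 (F/G), site 8 (E/W), site 15 (F/H), site 16 (C/N), site 17 (M/R).
p = 8/20 = 0.400000.
d = −ln(1 − 0.400000) = −ln(0.600000) = 0.5108.

0.5108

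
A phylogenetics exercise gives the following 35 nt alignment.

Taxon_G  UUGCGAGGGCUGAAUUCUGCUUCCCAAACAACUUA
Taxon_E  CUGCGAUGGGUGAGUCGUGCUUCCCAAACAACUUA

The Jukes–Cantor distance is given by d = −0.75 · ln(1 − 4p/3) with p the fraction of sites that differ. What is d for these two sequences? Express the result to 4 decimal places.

Differing sites — 1:U/C; 7:G/U; 10:C/G; 14:A/G; 16:U/C; 17:C/G.
p = 6/35 = 0.171429.
d = −0.75 · ln(1 − (4/3)·0.171429) = −0.75 · ln(0.771428) = −0.75 · (-0.259512) = 0.1946.

0.1946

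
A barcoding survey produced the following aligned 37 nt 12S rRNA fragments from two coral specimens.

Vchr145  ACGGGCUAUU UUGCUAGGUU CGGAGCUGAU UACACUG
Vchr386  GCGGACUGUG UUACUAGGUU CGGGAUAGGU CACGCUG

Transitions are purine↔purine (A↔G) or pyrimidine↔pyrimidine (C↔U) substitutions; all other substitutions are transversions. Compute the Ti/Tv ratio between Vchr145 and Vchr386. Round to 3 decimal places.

Differing sites — 1:A/G (Ti); 5:G/A (Ti); 8:A/G (Ti); 10:U/G (Tv); 13:G/A (Ti); 24:A/G (Ti); 25:G/A (Ti); 26:C/U (Ti); 27:U/A (Tv); 29:A/G (Ti); 31:U/C (Ti); 34:A/G (Ti).
Of the 12 differences, 10 transitions and 2 transversions, so Ti/Tv = 10/2 = 5.000.

5.000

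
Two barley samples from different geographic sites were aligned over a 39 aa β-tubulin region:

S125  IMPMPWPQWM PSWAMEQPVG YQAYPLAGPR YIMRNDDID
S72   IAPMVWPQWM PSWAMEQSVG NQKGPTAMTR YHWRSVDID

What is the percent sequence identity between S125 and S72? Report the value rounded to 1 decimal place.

66.7%

The sequences differ at positions 2 (M/A), 5 (P/V), 18 (P/S), 21 (Y/N), 23 (A/K), 24 (Y/G), 26 (L/T), 28 (G/M), 29 (P/T), 32 (I/H), 33 (M/W), 35 (N/S), 36 (D/V).
26 of the 39 sites match, so the percent identity is 26/39 × 100 = 66.7%.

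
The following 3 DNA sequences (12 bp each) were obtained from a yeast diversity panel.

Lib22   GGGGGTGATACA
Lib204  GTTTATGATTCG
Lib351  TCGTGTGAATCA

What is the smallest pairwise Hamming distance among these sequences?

Pairwise Hamming distances:
  Lib22 vs Lib204: 6
  Lib22 vs Lib351: 5
  Lib204 vs Lib351: 6
The smallest is 5, between Lib22 and Lib351.

5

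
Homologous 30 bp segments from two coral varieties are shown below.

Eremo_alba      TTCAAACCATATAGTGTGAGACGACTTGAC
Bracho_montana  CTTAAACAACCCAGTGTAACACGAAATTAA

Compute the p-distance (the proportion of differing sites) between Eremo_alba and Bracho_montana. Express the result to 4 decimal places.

Differing sites — 1:T/C; 3:C/T; 8:C/A; 10:T/C; 11:A/C; 12:T/C; 18:G/A; 20:G/C; 25:C/A; 26:T/A; 28:G/T; 30:C/A.
There are 12 differences over 30 sites, so p = 12/30 = 0.4000.

0.4000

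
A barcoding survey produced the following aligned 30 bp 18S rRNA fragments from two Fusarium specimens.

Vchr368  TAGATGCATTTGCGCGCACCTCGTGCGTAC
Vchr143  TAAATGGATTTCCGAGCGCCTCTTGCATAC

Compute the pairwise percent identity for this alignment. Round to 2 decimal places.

The sequences differ at positions 3 (G/A), 7 (C/G), 12 (G/C), 15 (C/A), 18 (A/G), 23 (G/T), 27 (G/A).
23 of the 30 sites match, so the percent identity is 23/30 × 100 = 76.67%.

76.67%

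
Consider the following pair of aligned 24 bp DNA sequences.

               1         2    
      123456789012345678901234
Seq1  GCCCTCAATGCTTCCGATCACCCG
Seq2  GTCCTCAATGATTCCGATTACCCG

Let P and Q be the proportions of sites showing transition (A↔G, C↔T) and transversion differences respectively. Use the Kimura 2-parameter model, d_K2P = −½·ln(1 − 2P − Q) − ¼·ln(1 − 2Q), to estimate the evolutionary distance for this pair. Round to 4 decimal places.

The sequences differ at positions 2 (C/T, transition), 11 (C/A, transversion), 19 (C/T, transition).
Of the 3 differences, 2 transitions and 1 transversion over 24 sites: P = 2/24 = 0.083333, Q = 1/24 = 0.041667.
d = −0.5·ln(0.791667) − 0.25·ln(0.916666) = −0.5·(-0.233614) − 0.25·(-0.087012) = 0.1386.

0.1386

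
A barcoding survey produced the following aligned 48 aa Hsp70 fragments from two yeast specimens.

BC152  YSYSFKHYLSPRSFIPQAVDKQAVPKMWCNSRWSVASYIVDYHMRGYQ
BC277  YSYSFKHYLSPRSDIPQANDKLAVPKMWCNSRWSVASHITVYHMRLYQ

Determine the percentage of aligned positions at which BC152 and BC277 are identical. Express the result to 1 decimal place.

The sequences differ at positions 14 (F/D), 19 (V/N), 22 (Q/L), 38 (Y/H), 40 (V/T), 41 (D/V), 46 (G/L).
41 of the 48 sites match, so the percent identity is 41/48 × 100 = 85.4%.

85.4%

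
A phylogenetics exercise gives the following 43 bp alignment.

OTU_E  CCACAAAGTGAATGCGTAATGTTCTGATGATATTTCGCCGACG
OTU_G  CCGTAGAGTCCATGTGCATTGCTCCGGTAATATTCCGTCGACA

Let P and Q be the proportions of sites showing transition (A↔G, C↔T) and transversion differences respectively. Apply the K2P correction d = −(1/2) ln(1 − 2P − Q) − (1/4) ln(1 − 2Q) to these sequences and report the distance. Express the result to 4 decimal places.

Differing sites — 3:A/G (Ti); 4:C/T (Ti); 6:A/G (Ti); 10:G/C (Tv); 11:A/C (Tv); 15:C/T (Ti); 17:T/C (Ti); 19:A/T (Tv); 22:T/C (Ti); 25:T/C (Ti); 27:A/G (Ti); 29:G/A (Ti); 35:T/C (Ti); 38:C/T (Ti); 43:G/A (Ti).
Of the 15 differences, 12 transitions and 3 transversions over 43 sites: P = 12/43 = 0.279070, Q = 3/43 = 0.069767.
d = −0.5·ln(0.372093) − 0.25·ln(0.860466) = −0.5·(-0.988611) − 0.25·(-0.150281) = 0.5319.

0.5319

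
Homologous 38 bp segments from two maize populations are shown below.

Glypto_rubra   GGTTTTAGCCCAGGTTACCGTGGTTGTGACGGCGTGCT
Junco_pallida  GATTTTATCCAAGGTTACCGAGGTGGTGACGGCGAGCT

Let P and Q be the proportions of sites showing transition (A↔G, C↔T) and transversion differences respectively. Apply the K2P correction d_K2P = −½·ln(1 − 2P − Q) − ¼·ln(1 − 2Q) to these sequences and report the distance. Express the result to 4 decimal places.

Differing sites — 2:G/A (Ti); 8:G/T (Tv); 11:C/A (Tv); 21:T/A (Tv); 25:T/G (Tv); 35:T/A (Tv).
Of the 6 differences, 1 transition and 5 transversions over 38 sites: P = 1/38 = 0.026316, Q = 5/38 = 0.131579.
d = −0.5·ln(0.815789) − 0.25·ln(0.736842) = −0.5·(-0.203600) − 0.25·(-0.305382) = 0.1781.

0.1781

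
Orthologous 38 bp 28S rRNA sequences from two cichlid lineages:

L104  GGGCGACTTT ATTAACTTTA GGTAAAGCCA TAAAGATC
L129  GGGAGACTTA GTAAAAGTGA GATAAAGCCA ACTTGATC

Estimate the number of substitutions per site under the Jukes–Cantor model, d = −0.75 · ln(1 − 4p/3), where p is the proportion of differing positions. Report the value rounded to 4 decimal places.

0.4099

The sequences differ at positions 4 (C/A), 10 (T/A), 11 (A/G), 13 (T/A), 16 (C/A), 17 (T/G), 19 (T/G), 22 (G/A), 31 (T/A), 32 (A/C), 33 (A/T), 34 (A/T).
p = 12/38 = 0.315789.
d = −0.75 · ln(1 − (4/3)·0.315789) = −0.75 · ln(0.578948) = −0.75 · (-0.546543) = 0.4099.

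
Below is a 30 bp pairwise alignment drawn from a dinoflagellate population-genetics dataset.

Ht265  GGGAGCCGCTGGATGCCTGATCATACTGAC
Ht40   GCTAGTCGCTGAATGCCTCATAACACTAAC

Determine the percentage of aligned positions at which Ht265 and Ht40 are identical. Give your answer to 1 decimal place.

Mismatches occur at site 2 (G→C), site 3 (G→T), site 6 (C→T), site 12 (G→A), site 19 (G→C), site 22 (C→A), site 24 (T→C), site 28 (G→A).
22 of the 30 sites match, so the percent identity is 22/30 × 100 = 73.3%.

73.3%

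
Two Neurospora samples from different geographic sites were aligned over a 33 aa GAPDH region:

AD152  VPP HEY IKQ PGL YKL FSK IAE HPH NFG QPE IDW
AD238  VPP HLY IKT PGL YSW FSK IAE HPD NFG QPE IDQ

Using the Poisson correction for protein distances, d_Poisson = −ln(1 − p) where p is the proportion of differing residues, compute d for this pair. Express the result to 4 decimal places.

0.2007

Mismatches occur at site 5 (E↔L), site 9 (Q↔T), site 14 (K↔S), site 15 (L↔W), site 24 (H↔D), site 33 (W↔Q).
p = 6/33 = 0.181818.
d = −ln(1 − 0.181818) = −ln(0.818182) = 0.2007.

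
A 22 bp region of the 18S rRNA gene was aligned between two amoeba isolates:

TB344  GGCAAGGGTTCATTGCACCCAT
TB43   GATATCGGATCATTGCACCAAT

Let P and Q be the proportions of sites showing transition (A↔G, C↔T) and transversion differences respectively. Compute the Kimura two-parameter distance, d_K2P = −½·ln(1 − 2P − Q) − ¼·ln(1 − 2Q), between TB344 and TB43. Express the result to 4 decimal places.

0.3390

Differing sites — 2:G/A (Ti); 3:C/T (Ti); 5:A/T (Tv); 6:G/C (Tv); 9:T/A (Tv); 20:C/A (Tv).
Of the 6 differences, 2 transitions and 4 transversions over 22 sites: P = 2/22 = 0.090909, Q = 4/22 = 0.181818.
d = −0.5·ln(0.636364) − 0.25·ln(0.636364) = −0.5·(-0.451985) − 0.25·(-0.451985) = 0.3390.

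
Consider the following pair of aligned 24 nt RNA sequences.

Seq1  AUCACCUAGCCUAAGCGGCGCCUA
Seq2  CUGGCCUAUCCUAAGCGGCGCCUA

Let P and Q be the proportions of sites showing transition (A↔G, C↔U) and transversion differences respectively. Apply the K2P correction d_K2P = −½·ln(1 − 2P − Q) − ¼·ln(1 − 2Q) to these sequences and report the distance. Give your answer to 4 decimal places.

0.1887

Differing sites — 1:A/C (Tv); 3:C/G (Tv); 4:A/G (Ti); 9:G/U (Tv).
Of the 4 differences, 1 transition and 3 transversions over 24 sites: P = 1/24 = 0.041667, Q = 3/24 = 0.125000.
d = −0.5·ln(0.791666) − 0.25·ln(0.750000) = −0.5·(-0.233616) − 0.25·(-0.287682) = 0.1887.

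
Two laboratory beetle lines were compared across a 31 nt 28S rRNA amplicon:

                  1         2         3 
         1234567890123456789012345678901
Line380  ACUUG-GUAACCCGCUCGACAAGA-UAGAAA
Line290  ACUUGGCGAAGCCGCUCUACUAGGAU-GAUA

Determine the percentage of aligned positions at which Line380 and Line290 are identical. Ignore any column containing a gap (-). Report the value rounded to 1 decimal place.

75.0%

Excluding the 3 gap columns leaves 28 comparable sites.
Differing sites — 7:G/C; 8:U/G; 11:C/G; 18:G/U; 21:A/U; 24:A/G; 30:A/U.
21 of the 28 comparable sites match, so the percent identity is 21/28 × 100 = 75.0%.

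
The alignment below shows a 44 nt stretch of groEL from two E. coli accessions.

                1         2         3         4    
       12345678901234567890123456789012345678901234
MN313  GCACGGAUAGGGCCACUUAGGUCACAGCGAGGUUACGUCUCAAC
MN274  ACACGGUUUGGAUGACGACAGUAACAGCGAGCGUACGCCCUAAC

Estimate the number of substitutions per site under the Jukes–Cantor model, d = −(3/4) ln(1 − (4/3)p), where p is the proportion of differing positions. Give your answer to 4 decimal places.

Differing sites — 1:G/A; 7:A/U; 9:A/U; 12:G/A; 13:C/U; 14:C/G; 17:U/G; 18:U/A; 19:A/C; 20:G/A; 23:C/A; 32:G/C; 33:U/G; 38:U/C; 40:U/C; 41:C/U.
p = 16/44 = 0.363636.
d = −0.75 · ln(1 − (4/3)·0.363636) = −0.75 · ln(0.515152) = −0.75 · (-0.663293) = 0.4975.

0.4975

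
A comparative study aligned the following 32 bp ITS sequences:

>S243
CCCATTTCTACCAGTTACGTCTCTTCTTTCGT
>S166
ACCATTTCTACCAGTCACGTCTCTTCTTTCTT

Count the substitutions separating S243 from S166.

Differing sites — 1:C/A; 16:T/C; 31:G/T.
That gives 3 mismatches out of 32 aligned sites, so the Hamming distance is 3.

3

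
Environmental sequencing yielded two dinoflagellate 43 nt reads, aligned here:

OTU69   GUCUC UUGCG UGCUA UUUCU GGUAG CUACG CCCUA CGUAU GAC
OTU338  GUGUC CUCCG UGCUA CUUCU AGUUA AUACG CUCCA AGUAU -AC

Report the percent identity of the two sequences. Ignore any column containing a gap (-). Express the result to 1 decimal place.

73.8%

Excluding the 1 gap column leaves 42 comparable sites.
Mismatches occur at site 3 (C↔G), site 6 (U↔C), site 8 (G↔C), site 16 (U↔C), site 21 (G↔A), site 24 (A↔U), site 25 (G↔A), site 26 (C↔A), site 32 (C↔U), site 34 (U↔C), site 36 (C↔A).
31 of the 42 comparable sites match, so the percent identity is 31/42 × 100 = 73.8%.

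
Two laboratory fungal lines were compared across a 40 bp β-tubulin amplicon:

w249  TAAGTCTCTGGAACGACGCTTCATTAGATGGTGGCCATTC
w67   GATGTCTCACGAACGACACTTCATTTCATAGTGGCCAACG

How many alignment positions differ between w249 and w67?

Differing sites — 1:T/G; 3:A/T; 9:T/A; 10:G/C; 18:G/A; 26:A/T; 27:G/C; 30:G/A; 38:T/A; 39:T/C; 40:C/G.
That gives 11 mismatches out of 40 aligned sites, so the Hamming distance is 11.

11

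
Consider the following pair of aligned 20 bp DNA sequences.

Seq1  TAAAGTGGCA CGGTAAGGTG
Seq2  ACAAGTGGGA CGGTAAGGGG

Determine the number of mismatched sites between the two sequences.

4

The sequences differ at positions 1 (T/A), 2 (A/C), 9 (C/G), 19 (T/G).
That gives 4 mismatches out of 20 aligned sites, so the Hamming distance is 4.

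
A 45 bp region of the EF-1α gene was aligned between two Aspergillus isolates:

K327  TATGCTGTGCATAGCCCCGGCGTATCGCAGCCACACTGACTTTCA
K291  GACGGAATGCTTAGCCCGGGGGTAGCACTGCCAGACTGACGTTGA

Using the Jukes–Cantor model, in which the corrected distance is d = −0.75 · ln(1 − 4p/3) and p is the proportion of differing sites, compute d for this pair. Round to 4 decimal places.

The sequences differ at positions 1 (T/G), 3 (T/C), 5 (C/G), 6 (T/A), 7 (G/A), 11 (A/T), 18 (C/G), 21 (C/G), 25 (T/G), 27 (G/A), 29 (A/T), 34 (C/G), 41 (T/G), 44 (C/G).
p = 14/45 = 0.311111.
d = −0.75 · ln(1 − (4/3)·0.311111) = −0.75 · ln(0.585185) = −0.75 · (-0.535827) = 0.4019.

0.4019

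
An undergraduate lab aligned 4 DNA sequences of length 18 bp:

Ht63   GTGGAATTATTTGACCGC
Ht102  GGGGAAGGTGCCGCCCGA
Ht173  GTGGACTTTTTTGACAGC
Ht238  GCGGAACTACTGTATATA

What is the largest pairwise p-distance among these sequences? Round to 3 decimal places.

0.667

Pairwise Hamming distances:
  Ht63 vs Ht102: 9
  Ht63 vs Ht173: 3
  Ht63 vs Ht238: 9
  Ht102 vs Ht173: 10
  Ht102 vs Ht238: 12
  Ht173 vs Ht238: 10
The largest is 12 mismatches, between Ht102 and Ht238; p = 12/18 = 0.667.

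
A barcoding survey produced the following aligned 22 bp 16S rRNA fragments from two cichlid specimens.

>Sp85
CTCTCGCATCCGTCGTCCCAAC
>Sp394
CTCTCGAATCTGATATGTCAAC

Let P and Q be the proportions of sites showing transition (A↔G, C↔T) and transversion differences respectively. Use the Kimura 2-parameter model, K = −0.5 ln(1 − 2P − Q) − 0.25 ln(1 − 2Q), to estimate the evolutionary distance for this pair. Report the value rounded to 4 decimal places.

0.4262

The sequences differ at positions 7 (C/A, transversion), 11 (C/T, transition), 13 (T/A, transversion), 14 (C/T, transition), 15 (G/A, transition), 17 (C/G, transversion), 18 (C/T, transition).
Of the 7 differences, 4 transitions and 3 transversions over 22 sites: P = 4/22 = 0.181818, Q = 3/22 = 0.136364.
d = −0.5·ln(0.500000) − 0.25·ln(0.727272) = −0.5·(-0.693147) − 0.25·(-0.318455) = 0.4262.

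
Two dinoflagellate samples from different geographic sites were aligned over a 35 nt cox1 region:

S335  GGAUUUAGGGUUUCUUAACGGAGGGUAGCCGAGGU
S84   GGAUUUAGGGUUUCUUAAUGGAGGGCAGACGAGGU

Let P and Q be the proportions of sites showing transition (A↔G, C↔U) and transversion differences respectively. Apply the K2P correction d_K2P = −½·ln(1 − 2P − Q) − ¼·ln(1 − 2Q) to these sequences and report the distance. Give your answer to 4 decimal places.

0.0918

The sequences differ at positions 19 (C/U, transition), 26 (U/C, transition), 29 (C/A, transversion).
Of the 3 differences, 2 transitions and 1 transversion over 35 sites: P = 2/35 = 0.057143, Q = 1/35 = 0.028571.
d = −0.5·ln(0.857143) − 0.25·ln(0.942858) = −0.5·(-0.154151) − 0.25·(-0.058840) = 0.0918.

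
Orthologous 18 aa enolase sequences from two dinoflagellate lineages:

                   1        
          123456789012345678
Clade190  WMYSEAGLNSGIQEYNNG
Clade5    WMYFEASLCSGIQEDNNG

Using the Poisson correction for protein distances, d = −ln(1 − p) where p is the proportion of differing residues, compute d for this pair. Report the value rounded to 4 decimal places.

Differing sites — 4:S/F; 7:G/S; 9:N/C; 15:Y/D.
p = 4/18 = 0.222222.
d = −ln(1 − 0.222222) = −ln(0.777778) = 0.2513.

0.2513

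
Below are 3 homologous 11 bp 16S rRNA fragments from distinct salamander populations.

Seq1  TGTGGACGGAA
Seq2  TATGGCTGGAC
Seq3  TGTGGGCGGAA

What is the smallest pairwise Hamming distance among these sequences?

1

Pairwise Hamming distances:
  Seq1 vs Seq2: 4
  Seq1 vs Seq3: 1
  Seq2 vs Seq3: 4
The smallest is 1, between Seq1 and Seq3.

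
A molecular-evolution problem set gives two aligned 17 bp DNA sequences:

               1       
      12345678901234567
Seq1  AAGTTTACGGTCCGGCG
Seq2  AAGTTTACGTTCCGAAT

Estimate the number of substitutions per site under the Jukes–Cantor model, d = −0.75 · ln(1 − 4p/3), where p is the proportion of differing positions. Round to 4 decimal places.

0.2824

Differing sites — 10:G/T; 15:G/A; 16:C/A; 17:G/T.
p = 4/17 = 0.235294.
d = −0.75 · ln(1 − (4/3)·0.235294) = −0.75 · ln(0.686275) = −0.75 · (-0.376477) = 0.2824.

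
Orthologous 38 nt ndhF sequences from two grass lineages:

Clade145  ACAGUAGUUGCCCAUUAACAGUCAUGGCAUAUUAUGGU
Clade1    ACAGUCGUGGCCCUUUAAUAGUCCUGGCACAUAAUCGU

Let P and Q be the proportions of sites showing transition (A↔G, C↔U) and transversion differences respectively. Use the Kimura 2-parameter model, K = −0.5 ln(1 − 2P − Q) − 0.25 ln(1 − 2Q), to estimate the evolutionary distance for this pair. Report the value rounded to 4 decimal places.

Differing sites — 6:A/C (Tv); 9:U/G (Tv); 14:A/U (Tv); 19:C/U (Ti); 24:A/C (Tv); 30:U/C (Ti); 33:U/A (Tv); 36:G/C (Tv).
Of the 8 differences, 2 transitions and 6 transversions over 38 sites: P = 2/38 = 0.052632, Q = 6/38 = 0.157895.
d = −0.5·ln(0.736841) − 0.25·ln(0.684210) = −0.5·(-0.305383) − 0.25·(-0.379490) = 0.2476.

0.2476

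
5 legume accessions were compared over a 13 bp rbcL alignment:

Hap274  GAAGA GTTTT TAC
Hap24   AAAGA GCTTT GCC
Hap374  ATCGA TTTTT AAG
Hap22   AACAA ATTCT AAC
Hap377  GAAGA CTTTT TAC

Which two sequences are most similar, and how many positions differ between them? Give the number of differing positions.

Pairwise Hamming distances:
  Hap274 vs Hap24: 4
  Hap274 vs Hap374: 6
  Hap274 vs Hap22: 6
  Hap274 vs Hap377: 1
  Hap24 vs Hap374: 7
  Hap24 vs Hap22: 7
  Hap24 vs Hap377: 5
  Hap374 vs Hap22: 5
  Hap374 vs Hap377: 6
  Hap22 vs Hap377: 6
The smallest is 1, between Hap274 and Hap377.

1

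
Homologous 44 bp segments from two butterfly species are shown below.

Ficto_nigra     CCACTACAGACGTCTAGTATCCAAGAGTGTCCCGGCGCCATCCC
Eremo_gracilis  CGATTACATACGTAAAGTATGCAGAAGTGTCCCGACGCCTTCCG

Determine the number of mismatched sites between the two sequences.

Mismatches occur at site 2 (C→G), site 4 (C→T), site 9 (G→T), site 14 (C→A), site 15 (T→A), site 21 (C→G), site 24 (A→G), site 25 (G→A), site 35 (G→A), site 40 (A→T), site 44 (C→G).
That gives 11 mismatches out of 44 aligned sites, so the Hamming distance is 11.

11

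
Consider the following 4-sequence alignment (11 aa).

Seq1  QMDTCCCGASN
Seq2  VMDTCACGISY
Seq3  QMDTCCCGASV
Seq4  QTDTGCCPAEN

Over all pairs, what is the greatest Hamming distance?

Pairwise Hamming distances:
  Seq1 vs Seq2: 4
  Seq1 vs Seq3: 1
  Seq1 vs Seq4: 4
  Seq2 vs Seq3: 4
  Seq2 vs Seq4: 8
  Seq3 vs Seq4: 5
The largest is 8, between Seq2 and Seq4.

8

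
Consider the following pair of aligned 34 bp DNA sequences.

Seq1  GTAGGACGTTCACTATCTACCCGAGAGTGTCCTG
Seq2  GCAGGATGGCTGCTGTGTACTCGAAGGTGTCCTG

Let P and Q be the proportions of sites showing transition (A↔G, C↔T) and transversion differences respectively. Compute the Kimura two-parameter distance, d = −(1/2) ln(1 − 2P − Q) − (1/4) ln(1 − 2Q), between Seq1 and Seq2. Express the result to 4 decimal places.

0.4749

Differing sites — 2:T/C (Ti); 7:C/T (Ti); 9:T/G (Tv); 10:T/C (Ti); 11:C/T (Ti); 12:A/G (Ti); 15:A/G (Ti); 17:C/G (Tv); 21:C/T (Ti); 25:G/A (Ti); 26:A/G (Ti).
Of the 11 differences, 9 transitions and 2 transversions over 34 sites: P = 9/34 = 0.264706, Q = 2/34 = 0.058824.
d = −0.5·ln(0.411764) − 0.25·ln(0.882352) = −0.5·(-0.887305) − 0.25·(-0.125164) = 0.4749.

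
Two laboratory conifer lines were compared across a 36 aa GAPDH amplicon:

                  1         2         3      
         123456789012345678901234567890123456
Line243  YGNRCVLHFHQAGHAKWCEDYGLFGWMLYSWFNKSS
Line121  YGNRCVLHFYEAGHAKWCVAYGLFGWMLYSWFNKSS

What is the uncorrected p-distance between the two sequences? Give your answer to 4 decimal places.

Differing sites — 10:H/Y; 11:Q/E; 19:E/V; 20:D/A.
There are 4 differences over 36 sites, so p = 4/36 = 0.1111.

0.1111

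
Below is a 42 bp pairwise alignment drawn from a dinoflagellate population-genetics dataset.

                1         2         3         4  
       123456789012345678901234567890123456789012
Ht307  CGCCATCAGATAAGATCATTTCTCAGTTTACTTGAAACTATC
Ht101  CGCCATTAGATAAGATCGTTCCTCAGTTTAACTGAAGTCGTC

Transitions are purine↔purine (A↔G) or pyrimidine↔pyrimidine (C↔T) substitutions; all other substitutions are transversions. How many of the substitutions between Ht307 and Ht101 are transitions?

Mismatches occur at site 7 (C↔T, transition), site 18 (A↔G, transition), site 21 (T↔C, transition), site 31 (C↔A, transversion), site 32 (T↔C, transition), site 37 (A↔G, transition), site 38 (C↔T, transition), site 39 (T↔C, transition), site 40 (A↔G, transition).
Of the 9 differences, 8 transitions and 1 transversion, so the answer is 8.

8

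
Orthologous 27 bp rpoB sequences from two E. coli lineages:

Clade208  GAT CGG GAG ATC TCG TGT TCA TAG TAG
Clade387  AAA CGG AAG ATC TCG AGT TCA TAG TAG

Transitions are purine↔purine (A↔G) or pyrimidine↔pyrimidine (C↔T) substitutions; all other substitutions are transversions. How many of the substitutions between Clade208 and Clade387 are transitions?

Mismatches occur at site 1 (G↔A, transition), site 3 (T↔A, transversion), site 7 (G↔A, transition), site 16 (T↔A, transversion).
Of the 4 differences, 2 transitions and 2 transversions, so the answer is 2.

2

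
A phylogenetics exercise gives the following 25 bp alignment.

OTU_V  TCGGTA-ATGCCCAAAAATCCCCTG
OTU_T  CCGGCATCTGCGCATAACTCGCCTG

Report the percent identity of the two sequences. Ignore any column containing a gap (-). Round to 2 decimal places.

Excluding the 1 gap column leaves 24 comparable sites.
The sequences differ at positions 1 (T/C), 5 (T/C), 8 (A/C), 12 (C/G), 15 (A/T), 18 (A/C), 21 (C/G).
17 of the 24 comparable sites match, so the percent identity is 17/24 × 100 = 70.83%.

70.83%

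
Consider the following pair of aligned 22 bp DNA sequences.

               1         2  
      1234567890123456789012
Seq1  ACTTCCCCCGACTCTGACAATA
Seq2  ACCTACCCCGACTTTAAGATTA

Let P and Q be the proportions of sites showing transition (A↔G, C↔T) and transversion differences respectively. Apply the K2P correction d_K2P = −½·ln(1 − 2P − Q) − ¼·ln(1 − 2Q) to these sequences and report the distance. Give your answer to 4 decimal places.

0.3427

Differing sites — 3:T/C (Ti); 5:C/A (Tv); 14:C/T (Ti); 16:G/A (Ti); 18:C/G (Tv); 20:A/T (Tv).
Of the 6 differences, 3 transitions and 3 transversions over 22 sites: P = 3/22 = 0.136364, Q = 3/22 = 0.136364.
d = −0.5·ln(0.590908) − 0.25·ln(0.727272) = −0.5·(-0.526095) − 0.25·(-0.318455) = 0.3427.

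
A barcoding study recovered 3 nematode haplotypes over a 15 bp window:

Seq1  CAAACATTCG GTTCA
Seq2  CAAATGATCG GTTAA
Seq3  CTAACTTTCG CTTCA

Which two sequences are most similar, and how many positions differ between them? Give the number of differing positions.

Pairwise Hamming distances:
  Seq1 vs Seq2: 4
  Seq1 vs Seq3: 3
  Seq2 vs Seq3: 6
The smallest is 3, between Seq1 and Seq3.

3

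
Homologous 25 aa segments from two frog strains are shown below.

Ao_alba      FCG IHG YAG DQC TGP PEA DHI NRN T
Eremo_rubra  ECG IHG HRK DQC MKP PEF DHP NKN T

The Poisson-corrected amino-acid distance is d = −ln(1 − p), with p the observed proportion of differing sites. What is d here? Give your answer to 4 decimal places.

The sequences differ at positions 1 (F/E), 7 (Y/H), 8 (A/R), 9 (G/K), 13 (T/M), 14 (G/K), 18 (A/F), 21 (I/P), 23 (R/K).
p = 9/25 = 0.360000.
d = −ln(1 − 0.360000) = −ln(0.640000) = 0.4463.

0.4463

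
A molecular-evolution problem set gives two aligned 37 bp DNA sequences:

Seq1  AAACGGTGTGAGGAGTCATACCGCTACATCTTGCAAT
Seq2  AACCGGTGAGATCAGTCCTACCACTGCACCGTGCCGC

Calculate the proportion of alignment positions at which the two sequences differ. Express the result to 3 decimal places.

0.324

Differing sites — 3:A/C; 9:T/A; 12:G/T; 13:G/C; 18:A/C; 23:G/A; 26:A/G; 29:T/C; 31:T/G; 35:A/C; 36:A/G; 37:T/C.
There are 12 differences over 37 sites, so p = 12/37 = 0.324.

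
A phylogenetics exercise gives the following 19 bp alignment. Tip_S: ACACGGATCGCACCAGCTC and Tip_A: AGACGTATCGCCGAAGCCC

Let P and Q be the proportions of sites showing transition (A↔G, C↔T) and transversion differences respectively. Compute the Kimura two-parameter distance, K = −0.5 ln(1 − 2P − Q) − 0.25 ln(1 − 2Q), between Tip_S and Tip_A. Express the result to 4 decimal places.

Differing sites — 2:C/G (Tv); 6:G/T (Tv); 12:A/C (Tv); 13:C/G (Tv); 14:C/A (Tv); 18:T/C (Ti).
Of the 6 differences, 1 transition and 5 transversions over 19 sites: P = 1/19 = 0.052632, Q = 5/19 = 0.263158.
d = −0.5·ln(0.631578) − 0.25·ln(0.473684) = −0.5·(-0.459534) − 0.25·(-0.747215) = 0.4166.

0.4166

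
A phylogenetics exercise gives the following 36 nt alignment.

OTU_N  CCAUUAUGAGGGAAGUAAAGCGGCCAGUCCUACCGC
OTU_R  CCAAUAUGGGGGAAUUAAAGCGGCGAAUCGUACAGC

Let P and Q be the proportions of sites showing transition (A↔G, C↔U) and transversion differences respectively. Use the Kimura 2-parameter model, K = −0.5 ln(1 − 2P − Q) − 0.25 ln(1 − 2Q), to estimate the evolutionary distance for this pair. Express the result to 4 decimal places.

0.2252

Differing sites — 4:U/A (Tv); 9:A/G (Ti); 15:G/U (Tv); 25:C/G (Tv); 27:G/A (Ti); 30:C/G (Tv); 34:C/A (Tv).
Of the 7 differences, 2 transitions and 5 transversions over 36 sites: P = 2/36 = 0.055556, Q = 5/36 = 0.138889.
d = −0.5·ln(0.749999) − 0.25·ln(0.722222) = −0.5·(-0.287683) − 0.25·(-0.325423) = 0.2252.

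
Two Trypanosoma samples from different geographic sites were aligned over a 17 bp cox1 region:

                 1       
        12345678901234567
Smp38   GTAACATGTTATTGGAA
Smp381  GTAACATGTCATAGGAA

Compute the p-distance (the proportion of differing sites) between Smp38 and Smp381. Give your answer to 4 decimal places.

0.1176

Differing sites — 10:T/C; 13:T/A.
There are 2 differences over 17 sites, so p = 2/17 = 0.1176.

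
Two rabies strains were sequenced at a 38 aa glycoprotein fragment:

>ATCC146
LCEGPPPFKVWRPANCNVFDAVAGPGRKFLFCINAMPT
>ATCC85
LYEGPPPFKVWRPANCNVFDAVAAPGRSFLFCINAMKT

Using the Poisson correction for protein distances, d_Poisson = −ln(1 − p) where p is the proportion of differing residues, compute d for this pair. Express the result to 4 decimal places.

0.1112

Differing sites — 2:C/Y; 24:G/A; 28:K/S; 37:P/K.
p = 4/38 = 0.105263.
d = −ln(1 − 0.105263) = −ln(0.894737) = 0.1112.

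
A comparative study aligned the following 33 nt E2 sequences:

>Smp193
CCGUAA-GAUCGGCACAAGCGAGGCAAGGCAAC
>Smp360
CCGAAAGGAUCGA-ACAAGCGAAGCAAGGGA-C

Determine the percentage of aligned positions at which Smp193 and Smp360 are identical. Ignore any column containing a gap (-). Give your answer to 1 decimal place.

Excluding the 3 gap columns leaves 30 comparable sites.
Mismatches occur at site 4 (U/A), site 13 (G/A), site 23 (G/A), site 30 (C/G).
26 of the 30 comparable sites match, so the percent identity is 26/30 × 100 = 86.7%.

86.7%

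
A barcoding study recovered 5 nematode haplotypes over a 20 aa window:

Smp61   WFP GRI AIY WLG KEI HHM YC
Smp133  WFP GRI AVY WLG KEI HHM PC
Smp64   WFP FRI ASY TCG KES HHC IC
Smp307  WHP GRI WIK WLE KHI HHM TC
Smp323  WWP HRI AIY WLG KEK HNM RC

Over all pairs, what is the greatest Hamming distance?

12

Pairwise Hamming distances:
  Smp61 vs Smp133: 2
  Smp61 vs Smp64: 7
  Smp61 vs Smp307: 6
  Smp61 vs Smp323: 5
  Smp133 vs Smp64: 7
  Smp133 vs Smp307: 7
  Smp133 vs Smp323: 6
  Smp64 vs Smp307: 12
  Smp64 vs Smp323: 9
  Smp307 vs Smp323: 9
The largest is 12, between Smp64 and Smp307.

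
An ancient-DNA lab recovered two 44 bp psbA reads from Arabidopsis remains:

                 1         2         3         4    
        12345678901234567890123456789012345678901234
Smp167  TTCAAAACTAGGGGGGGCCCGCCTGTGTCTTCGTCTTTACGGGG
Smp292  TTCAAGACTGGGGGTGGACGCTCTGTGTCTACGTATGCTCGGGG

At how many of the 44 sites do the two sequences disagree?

Differing sites — 6:A/G; 10:A/G; 15:G/T; 18:C/A; 20:C/G; 21:G/C; 22:C/T; 31:T/A; 35:C/A; 37:T/G; 38:T/C; 39:A/T.
That gives 12 mismatches out of 44 aligned sites, so the Hamming distance is 12.

12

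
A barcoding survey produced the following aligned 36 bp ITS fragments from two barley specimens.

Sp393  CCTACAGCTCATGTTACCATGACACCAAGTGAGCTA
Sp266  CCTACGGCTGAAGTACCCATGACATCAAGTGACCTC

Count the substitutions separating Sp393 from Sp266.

Mismatches occur at site 6 (A→G), site 10 (C→G), site 12 (T→A), site 15 (T→A), site 16 (A→C), site 25 (C→T), site 33 (G→C), site 36 (A→C).
That gives 8 mismatches out of 36 aligned sites, so the Hamming distance is 8.

8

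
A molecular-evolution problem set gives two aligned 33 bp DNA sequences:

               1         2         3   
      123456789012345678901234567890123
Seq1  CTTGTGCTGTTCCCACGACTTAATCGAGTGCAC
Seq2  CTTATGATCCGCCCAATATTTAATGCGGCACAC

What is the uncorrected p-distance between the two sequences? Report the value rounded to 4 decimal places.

Mismatches occur at site 4 (G→A), site 7 (C→A), site 9 (G→C), site 10 (T→C), site 11 (T→G), site 16 (C→A), site 17 (G→T), site 19 (C→T), site 25 (C→G), site 26 (G→C), site 27 (A→G), site 29 (T→C), site 30 (G→A).
There are 13 differences over 33 sites, so p = 13/33 = 0.3939.

0.3939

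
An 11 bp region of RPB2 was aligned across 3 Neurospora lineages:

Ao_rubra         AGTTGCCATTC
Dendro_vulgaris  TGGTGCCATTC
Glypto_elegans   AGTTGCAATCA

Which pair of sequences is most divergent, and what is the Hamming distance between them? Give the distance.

5

Pairwise Hamming distances:
  Ao_rubra vs Dendro_vulgaris: 2
  Ao_rubra vs Glypto_elegans: 3
  Dendro_vulgaris vs Glypto_elegans: 5
The largest is 5, between Dendro_vulgaris and Glypto_elegans.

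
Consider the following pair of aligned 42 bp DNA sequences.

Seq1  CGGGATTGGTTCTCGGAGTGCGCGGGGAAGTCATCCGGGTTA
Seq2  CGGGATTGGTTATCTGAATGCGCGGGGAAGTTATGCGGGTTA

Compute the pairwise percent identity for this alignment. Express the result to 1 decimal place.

The sequences differ at positions 12 (C/A), 15 (G/T), 18 (G/A), 32 (C/T), 35 (C/G).
37 of the 42 sites match, so the percent identity is 37/42 × 100 = 88.1%.

88.1%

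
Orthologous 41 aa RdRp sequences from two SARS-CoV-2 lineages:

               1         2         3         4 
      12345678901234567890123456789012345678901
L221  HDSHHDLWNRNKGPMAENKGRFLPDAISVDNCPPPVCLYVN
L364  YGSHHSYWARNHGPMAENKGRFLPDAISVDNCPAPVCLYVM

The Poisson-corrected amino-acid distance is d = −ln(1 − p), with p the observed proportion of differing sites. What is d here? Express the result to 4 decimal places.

0.2171

Differing sites — 1:H/Y; 2:D/G; 6:D/S; 7:L/Y; 9:N/A; 12:K/H; 34:P/A; 41:N/M.
p = 8/41 = 0.195122.
d = −ln(1 − 0.195122) = −ln(0.804878) = 0.2171.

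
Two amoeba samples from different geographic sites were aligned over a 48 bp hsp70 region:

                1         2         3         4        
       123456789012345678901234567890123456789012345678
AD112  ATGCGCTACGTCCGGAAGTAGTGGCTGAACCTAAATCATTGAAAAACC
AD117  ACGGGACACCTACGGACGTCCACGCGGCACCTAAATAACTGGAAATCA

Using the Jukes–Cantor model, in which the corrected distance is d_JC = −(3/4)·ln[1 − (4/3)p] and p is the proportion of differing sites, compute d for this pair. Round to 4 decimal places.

Mismatches occur at site 2 (T/C), site 4 (C/G), site 6 (C/A), site 7 (T/C), site 10 (G/C), site 12 (C/A), site 17 (A/C), site 20 (A/C), site 21 (G/C), site 22 (T/A), site 23 (G/C), site 26 (T/G), site 28 (A/C), site 37 (C/A), site 39 (T/C), site 42 (A/G), site 46 (A/T), site 48 (C/A).
p = 18/48 = 0.375000.
d = −0.75 · ln(1 − (4/3)·0.375000) = −0.75 · ln(0.500000) = −0.75 · (-0.693147) = 0.5199.

0.5199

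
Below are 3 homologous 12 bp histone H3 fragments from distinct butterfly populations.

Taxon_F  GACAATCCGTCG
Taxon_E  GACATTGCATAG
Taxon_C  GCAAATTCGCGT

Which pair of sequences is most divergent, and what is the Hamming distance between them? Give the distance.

Pairwise Hamming distances:
  Taxon_F vs Taxon_E: 4
  Taxon_F vs Taxon_C: 6
  Taxon_E vs Taxon_C: 8
The largest is 8, between Taxon_E and Taxon_C.

8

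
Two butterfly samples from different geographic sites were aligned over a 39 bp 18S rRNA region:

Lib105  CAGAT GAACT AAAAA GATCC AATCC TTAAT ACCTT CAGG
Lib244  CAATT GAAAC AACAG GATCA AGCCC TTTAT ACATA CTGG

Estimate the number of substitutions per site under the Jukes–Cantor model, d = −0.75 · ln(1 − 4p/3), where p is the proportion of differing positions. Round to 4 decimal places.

0.4408

The sequences differ at positions 3 (G/A), 4 (A/T), 9 (C/A), 10 (T/C), 13 (A/C), 15 (A/G), 20 (C/A), 22 (A/G), 23 (T/C), 28 (A/T), 33 (C/A), 35 (T/A), 37 (A/T).
p = 13/39 = 0.333333.
d = −0.75 · ln(1 − (4/3)·0.333333) = −0.75 · ln(0.555556) = −0.75 · (-0.587786) = 0.4408.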